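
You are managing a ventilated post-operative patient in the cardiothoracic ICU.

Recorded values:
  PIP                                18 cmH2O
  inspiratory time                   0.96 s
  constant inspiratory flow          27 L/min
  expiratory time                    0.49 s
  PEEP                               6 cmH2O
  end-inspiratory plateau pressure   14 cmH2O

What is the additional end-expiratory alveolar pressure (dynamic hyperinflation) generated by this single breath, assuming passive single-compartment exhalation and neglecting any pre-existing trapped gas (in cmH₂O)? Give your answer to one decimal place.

Flow: 27 L/min ÷ 60 = 0.45 L/s.
Vt = flow × Ti = 0.45 L/s × 0.96 s × 1000 mL/L = 432.0 mL.
R = (PIP − Pplat)/V̇ = (18 − 14) / 0.45 = 4.0/0.45 = 8.889 cmH2O·s/L.
C = Vt/(Pplat − PEEP) = 432.0 / (14 − 6) = 432.0/8.0 = 54.0 mL/cmH2O.
τ = R × C = 8.889 × 0.054 L/cmH2O = 0.48 s.
Fraction remaining = e^(−Te/τ) = e^(−0.49/0.48) = 0.3603; trapped volume = 432.0 × 0.3603 = 155.65 mL.
Additional alveolar pressure from trapping ≈ V_trapped / C = 155.65 / 54.0 = 2.882 cmH2O.

2.9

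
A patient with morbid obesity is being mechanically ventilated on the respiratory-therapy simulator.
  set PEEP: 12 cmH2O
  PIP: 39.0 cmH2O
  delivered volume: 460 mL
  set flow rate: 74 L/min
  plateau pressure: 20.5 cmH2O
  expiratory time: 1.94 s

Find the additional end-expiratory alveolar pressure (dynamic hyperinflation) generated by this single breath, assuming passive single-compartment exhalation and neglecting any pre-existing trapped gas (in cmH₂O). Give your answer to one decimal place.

0.8

Flow: 74 L/min ÷ 60 = 1.2333 L/s.
R = (PIP − Pplat)/V̇ = (39.0 − 20.5) / 1.2333 = 18.5/1.2333 = 15.0 cmH2O·s/L.
C = Vt/(Pplat − PEEP) = 460.0 / (20.5 − 12) = 460.0/8.5 = 54.118 mL/cmH2O.
τ = R × C = 15.0 × 0.05412 L/cmH2O = 0.8118 s.
Fraction remaining = e^(−Te/τ) = e^(−1.94/0.8118) = 0.09165; trapped volume = 460.0 × 0.09165 = 42.159 mL.
Additional alveolar pressure from trapping ≈ V_trapped / C = 42.159 / 54.118 = 0.779 cmH2O.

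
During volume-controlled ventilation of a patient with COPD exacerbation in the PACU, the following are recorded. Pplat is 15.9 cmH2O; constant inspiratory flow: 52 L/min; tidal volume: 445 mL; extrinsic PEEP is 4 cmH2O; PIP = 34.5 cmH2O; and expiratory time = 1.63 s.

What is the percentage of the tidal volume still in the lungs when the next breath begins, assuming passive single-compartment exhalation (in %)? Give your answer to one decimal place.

13.1

Flow: 52 L/min ÷ 60 = 0.8667 L/s.
R = (PIP − Pplat)/V̇ = (34.5 − 15.9) / 0.8667 = 18.6/0.8667 = 21.461 cmH2O·s/L.
C = Vt/(Pplat − PEEP) = 445.0 / (15.9 − 4) = 445.0/11.9 = 37.395 mL/cmH2O.
τ = R × C = 21.461 × 0.0374 L/cmH2O = 0.8026 s.
Fraction remaining at end-expiration = e^(−Te/τ) = e^(−1.63/0.8026) = 0.1312 → 13.12%.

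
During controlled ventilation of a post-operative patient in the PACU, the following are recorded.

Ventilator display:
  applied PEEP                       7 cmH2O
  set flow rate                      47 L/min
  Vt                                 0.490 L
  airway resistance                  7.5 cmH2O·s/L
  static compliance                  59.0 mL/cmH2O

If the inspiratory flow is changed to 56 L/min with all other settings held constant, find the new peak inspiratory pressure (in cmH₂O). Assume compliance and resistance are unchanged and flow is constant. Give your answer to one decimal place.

22.3

Flow: 47 L/min ÷ 60 = 0.7833 L/s.
New flow: 56 L/min ÷ 60 = 0.9333 L/s.
PIP = Vt/C + R·V̇ + PEEP (constant-flow equation of motion).
Only the resistive term changes: ΔPIP = R × ΔV̇ = 7.5 × (0.9333 − 0.7833) = 7.5 × 0.15 = 1.125 cmH2O.
Original PIP = 490/59.0 + 7.5×0.7833 + 7 = 21.18 cmH2O; new PIP = 21.18 + (1.125) = 22.305 cmH2O.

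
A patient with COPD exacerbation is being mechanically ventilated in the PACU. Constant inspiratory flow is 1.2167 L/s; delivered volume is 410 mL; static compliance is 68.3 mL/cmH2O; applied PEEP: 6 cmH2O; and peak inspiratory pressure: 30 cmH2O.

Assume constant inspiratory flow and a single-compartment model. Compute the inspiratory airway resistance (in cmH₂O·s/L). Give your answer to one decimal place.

14.8

Equation of motion (constant flow): PIP = Vt/C + R·V̇ + PEEP.
R·V̇ = PIP − Vt/C − PEEP = 30 − 410/68.3 − 6 = 30 − 6.003 − 6 = 17.997 cmH2O.
R = 17.997 / 1.2167 = 14.792 cmH2O·s/L.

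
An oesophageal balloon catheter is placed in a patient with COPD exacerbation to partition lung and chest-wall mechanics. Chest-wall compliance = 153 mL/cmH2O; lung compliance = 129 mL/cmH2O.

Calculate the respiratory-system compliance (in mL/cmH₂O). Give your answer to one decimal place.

70.0

Lung and chest wall are elastances in series: 1/Crs = 1/CL + 1/Ccw.
1/Crs = 1/129 + 1/153 = 0.01429.
Crs = 69.979 mL/cmH2O.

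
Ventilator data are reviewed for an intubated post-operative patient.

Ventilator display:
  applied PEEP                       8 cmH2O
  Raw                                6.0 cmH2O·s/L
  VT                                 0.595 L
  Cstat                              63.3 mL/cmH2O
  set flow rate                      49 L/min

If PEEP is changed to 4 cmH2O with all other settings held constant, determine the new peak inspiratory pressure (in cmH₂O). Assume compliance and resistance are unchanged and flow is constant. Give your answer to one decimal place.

18.3

Flow: 49 L/min ÷ 60 = 0.8167 L/s.
PIP = Vt/C + R·V̇ + PEEP (constant-flow equation of motion).
Only the baseline term changes: ΔPIP = ΔPEEP = 4 − 8 = -4.0 cmH2O.
Original PIP = 595/63.3 + 6.0×0.8167 + 8 = 22.3 cmH2O; new PIP = 22.3 + (-4.0) = 18.3 cmH2O.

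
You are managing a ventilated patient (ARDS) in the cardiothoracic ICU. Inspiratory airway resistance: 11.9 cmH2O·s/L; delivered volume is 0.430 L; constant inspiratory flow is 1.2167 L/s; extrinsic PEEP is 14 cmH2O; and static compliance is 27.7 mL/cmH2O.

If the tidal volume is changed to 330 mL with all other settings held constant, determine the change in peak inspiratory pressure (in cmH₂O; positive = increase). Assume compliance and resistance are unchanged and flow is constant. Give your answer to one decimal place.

-3.6

PIP = Vt/C + R·V̇ + PEEP (constant-flow equation of motion).
Only the elastic term changes: ΔPIP = ΔVt / C = (330 − 430) / 27.7 = -3.61 cmH2O.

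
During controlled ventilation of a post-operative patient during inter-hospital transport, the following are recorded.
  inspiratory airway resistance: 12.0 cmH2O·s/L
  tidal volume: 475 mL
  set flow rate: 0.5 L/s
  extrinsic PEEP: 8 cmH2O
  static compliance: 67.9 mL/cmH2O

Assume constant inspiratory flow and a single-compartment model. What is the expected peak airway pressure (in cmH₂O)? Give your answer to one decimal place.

Equation of motion (constant flow): PIP = Vt/C + R·V̇ + PEEP.
PIP = 475/67.9 + 12.0×0.5 + 8 = 6.996 + 6.0 + 8 = 20.996 cmH2O.

21.0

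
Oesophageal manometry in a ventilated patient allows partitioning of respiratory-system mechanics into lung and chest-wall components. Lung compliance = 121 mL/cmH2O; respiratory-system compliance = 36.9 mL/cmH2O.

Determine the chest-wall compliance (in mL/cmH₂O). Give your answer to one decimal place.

1/Ccw = 1/Crs − 1/CL.
1/Ccw = 1/36.9 − 1/121 = 0.01884.
Ccw = 53.079 mL/cmH2O.

53.1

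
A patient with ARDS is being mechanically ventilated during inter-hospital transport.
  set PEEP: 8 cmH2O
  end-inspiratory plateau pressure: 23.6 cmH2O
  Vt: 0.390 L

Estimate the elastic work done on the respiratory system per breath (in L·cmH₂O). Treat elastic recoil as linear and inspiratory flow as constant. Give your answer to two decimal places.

3.04

Elastic work ≈ ½ × (Pplat − PEEP) × Vt = 0.5 × (23.6 − 8) × 0.390 L = 0.5 × 15.6 × 0.390 = 3.042 L·cmH2O.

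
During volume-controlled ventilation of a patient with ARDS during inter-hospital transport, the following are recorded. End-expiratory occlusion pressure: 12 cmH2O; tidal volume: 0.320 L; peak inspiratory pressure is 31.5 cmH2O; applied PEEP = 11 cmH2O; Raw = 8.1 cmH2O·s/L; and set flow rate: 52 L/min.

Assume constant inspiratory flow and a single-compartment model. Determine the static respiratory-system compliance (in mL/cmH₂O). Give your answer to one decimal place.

25.6

Flow: 52 L/min ÷ 60 = 0.8667 L/s.
Total PEEP = 12 cmH2O (set 11 + intrinsic 1); this is the baseline alveolar pressure.
Equation of motion (constant flow): PIP = Vt/C + R·V̇ + PEEP.
Vt/C = PIP − R·V̇ − PEEP = 31.5 − 8.1×0.8667 − 12 = 31.5 − 7.02 − 12 = 12.48 cmH2O.
C = Vt / 12.48 = 320 / 12.48 = 25.641 mL/cmH2O.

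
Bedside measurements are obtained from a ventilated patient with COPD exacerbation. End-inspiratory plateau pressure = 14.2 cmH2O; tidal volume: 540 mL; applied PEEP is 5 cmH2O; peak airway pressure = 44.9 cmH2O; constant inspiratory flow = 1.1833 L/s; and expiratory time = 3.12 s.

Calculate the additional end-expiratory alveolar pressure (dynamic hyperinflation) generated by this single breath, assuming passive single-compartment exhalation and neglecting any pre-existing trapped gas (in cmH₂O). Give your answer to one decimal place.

1.2

R = (PIP − Pplat)/V̇ = (44.9 − 14.2) / 1.1833 = 30.7/1.1833 = 25.944 cmH2O·s/L.
C = Vt/(Pplat − PEEP) = 540.0 / (14.2 − 5) = 540.0/9.2 = 58.696 mL/cmH2O.
τ = R × C = 25.944 × 0.0587 L/cmH2O = 1.523 s.
Fraction remaining = e^(−Te/τ) = e^(−3.12/1.523) = 0.1289; trapped volume = 540.0 × 0.1289 = 69.606 mL.
Additional alveolar pressure from trapping ≈ V_trapped / C = 69.606 / 58.696 = 1.186 cmH2O.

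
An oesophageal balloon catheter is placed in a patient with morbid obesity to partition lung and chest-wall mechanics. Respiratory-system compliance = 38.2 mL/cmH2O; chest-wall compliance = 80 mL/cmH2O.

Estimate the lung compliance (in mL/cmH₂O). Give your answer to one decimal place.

73.1

1/CL = 1/Crs − 1/Ccw.
1/CL = 1/38.2 − 1/80 = 0.01368.
CL = 73.099 mL/cmH2O.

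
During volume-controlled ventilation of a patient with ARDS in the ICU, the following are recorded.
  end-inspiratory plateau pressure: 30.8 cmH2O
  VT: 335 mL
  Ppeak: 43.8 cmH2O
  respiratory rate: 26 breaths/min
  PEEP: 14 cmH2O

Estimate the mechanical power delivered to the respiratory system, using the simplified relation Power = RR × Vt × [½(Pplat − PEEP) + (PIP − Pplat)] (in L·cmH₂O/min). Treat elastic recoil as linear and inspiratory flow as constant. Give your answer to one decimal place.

Per-breath work = Vt × [½(Pplat−PEEP) + (PIP−Pplat)] = 0.335 × [0.5×16.8 + 13.0] = 0.335 × 21.4 = 7.169 L·cmH2O.
Power = 26 × 7.169 = 186.39 L·cmH2O/min.

186.4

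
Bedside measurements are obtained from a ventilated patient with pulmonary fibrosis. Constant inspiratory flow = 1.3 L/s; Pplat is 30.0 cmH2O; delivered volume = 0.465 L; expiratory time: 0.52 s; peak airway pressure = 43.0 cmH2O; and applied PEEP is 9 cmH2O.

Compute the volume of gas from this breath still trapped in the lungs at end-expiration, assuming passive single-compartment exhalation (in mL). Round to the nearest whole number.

44

R = (PIP − Pplat)/V̇ = (43.0 − 30.0) / 1.3 = 13.0/1.3 = 10.0 cmH2O·s/L.
C = Vt/(Pplat − PEEP) = 465.0 / (30.0 − 9) = 465.0/21.0 = 22.143 mL/cmH2O.
τ = R × C = 10.0 × 0.02214 L/cmH2O = 0.2214 s.
Fraction remaining = e^(−Te/τ) = e^(−0.52/0.2214) = 0.09549.
Trapped volume = 465.0 × 0.09549 = 44.403 mL.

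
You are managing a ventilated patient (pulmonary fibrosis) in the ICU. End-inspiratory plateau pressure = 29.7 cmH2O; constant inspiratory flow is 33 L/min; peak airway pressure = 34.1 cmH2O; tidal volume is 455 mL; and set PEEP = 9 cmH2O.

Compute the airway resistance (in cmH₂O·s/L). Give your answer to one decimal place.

Flow: 33 L/min ÷ 60 = 0.55 L/s.
Raw = (PIP − Pplat) / flow = (34.1 − 29.7) / 0.55 = 4.4 / 0.55 = 8.0 cmH2O·s/L.

8.0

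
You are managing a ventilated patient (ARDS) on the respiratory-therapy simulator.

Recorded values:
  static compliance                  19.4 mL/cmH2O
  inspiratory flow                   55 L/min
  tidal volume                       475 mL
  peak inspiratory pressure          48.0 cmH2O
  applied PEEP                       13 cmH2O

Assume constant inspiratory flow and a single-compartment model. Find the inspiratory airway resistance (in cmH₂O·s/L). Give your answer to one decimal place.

11.5

Flow: 55 L/min ÷ 60 = 0.9167 L/s.
Equation of motion (constant flow): PIP = Vt/C + R·V̇ + PEEP.
R·V̇ = PIP − Vt/C − PEEP = 48.0 − 475/19.4 − 13 = 48.0 − 24.485 − 13 = 10.515 cmH2O.
R = 10.515 / 0.9167 = 11.47 cmH2O·s/L.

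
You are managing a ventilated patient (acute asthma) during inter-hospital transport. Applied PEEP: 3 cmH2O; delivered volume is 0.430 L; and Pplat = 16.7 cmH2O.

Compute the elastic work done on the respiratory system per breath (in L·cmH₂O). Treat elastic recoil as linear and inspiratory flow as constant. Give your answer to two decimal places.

Elastic work ≈ ½ × (Pplat − PEEP) × Vt = 0.5 × (16.7 − 3) × 0.430 L = 0.5 × 13.7 × 0.430 = 2.946 L·cmH2O.

2.95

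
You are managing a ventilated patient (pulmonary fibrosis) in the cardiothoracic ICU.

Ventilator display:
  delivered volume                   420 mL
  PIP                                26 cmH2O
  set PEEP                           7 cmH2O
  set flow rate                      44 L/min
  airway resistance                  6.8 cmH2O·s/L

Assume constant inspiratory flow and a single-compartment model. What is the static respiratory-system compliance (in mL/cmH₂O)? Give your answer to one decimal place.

30.0

Flow: 44 L/min ÷ 60 = 0.7333 L/s.
Equation of motion (constant flow): PIP = Vt/C + R·V̇ + PEEP.
Vt/C = PIP − R·V̇ − PEEP = 26 − 6.8×0.7333 − 7 = 26 − 4.986 − 7 = 14.014 cmH2O.
C = Vt / 14.014 = 420 / 14.014 = 29.97 mL/cmH2O.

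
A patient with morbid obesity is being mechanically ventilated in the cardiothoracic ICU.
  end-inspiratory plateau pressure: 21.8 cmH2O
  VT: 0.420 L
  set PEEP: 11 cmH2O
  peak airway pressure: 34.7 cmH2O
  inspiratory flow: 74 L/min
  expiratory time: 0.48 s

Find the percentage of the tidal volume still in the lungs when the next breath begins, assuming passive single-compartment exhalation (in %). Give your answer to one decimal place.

30.7

Flow: 74 L/min ÷ 60 = 1.2333 L/s.
R = (PIP − Pplat)/V̇ = (34.7 − 21.8) / 1.2333 = 12.9/1.2333 = 10.46 cmH2O·s/L.
C = Vt/(Pplat − PEEP) = 420.0 / (21.8 − 11) = 420.0/10.8 = 38.889 mL/cmH2O.
τ = R × C = 10.46 × 0.03889 L/cmH2O = 0.4068 s.
Fraction remaining at end-expiration = e^(−Te/τ) = e^(−0.48/0.4068) = 0.3073 → 30.73%.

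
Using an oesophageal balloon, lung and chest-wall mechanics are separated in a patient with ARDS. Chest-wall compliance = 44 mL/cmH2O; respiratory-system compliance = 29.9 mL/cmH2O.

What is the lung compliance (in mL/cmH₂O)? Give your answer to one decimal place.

1/CL = 1/Crs − 1/Ccw.
1/CL = 1/29.9 − 1/44 = 0.01072.
CL = 93.284 mL/cmH2O.

93.3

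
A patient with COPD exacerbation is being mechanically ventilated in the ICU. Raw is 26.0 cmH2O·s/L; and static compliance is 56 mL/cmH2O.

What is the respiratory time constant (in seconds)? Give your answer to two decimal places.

1.46

τ = R × C = 26.0 × 56 mL/cmH2O = 26.0 × 0.056 L/cmH2O = 1.456 s.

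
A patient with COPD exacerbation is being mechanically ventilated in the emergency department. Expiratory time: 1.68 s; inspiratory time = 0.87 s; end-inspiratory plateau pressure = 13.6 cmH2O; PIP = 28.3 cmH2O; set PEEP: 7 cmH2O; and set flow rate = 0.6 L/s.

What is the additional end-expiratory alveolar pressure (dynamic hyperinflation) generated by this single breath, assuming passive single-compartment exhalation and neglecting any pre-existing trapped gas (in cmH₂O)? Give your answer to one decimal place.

2.8

Vt = flow × Ti = 0.6 L/s × 0.87 s × 1000 mL/L = 522.0 mL.
R = (PIP − Pplat)/V̇ = (28.3 − 13.6) / 0.6 = 14.7/0.6 = 24.5 cmH2O·s/L.
C = Vt/(Pplat − PEEP) = 522.0 / (13.6 − 7) = 522.0/6.6 = 79.091 mL/cmH2O.
τ = R × C = 24.5 × 0.07909 L/cmH2O = 1.938 s.
Fraction remaining = e^(−Te/τ) = e^(−1.68/1.938) = 0.4203; trapped volume = 522.0 × 0.4203 = 219.4 mL.
Additional alveolar pressure from trapping ≈ V_trapped / C = 219.4 / 79.091 = 2.774 cmH2O.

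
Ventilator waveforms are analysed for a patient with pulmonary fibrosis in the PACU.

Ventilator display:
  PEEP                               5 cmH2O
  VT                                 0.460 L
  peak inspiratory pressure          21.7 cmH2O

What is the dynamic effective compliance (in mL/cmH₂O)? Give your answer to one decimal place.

27.5

Dynamic compliance = Vt / (PIP − PEEP) = 460 / (21.7 − 5) = 460 / 16.7 = 27.545 mL/cmH2O.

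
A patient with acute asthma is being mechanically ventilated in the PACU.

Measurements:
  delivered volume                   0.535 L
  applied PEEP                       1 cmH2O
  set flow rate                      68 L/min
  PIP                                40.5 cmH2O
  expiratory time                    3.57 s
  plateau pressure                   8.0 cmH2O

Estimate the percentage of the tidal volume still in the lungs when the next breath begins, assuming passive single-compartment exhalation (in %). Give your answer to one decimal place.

19.6

Flow: 68 L/min ÷ 60 = 1.1333 L/s.
R = (PIP − Pplat)/V̇ = (40.5 − 8.0) / 1.1333 = 32.5/1.1333 = 28.677 cmH2O·s/L.
C = Vt/(Pplat − PEEP) = 535.0 / (8.0 − 1) = 535.0/7.0 = 76.429 mL/cmH2O.
τ = R × C = 28.677 × 0.07643 L/cmH2O = 2.192 s.
Fraction remaining at end-expiration = e^(−Te/τ) = e^(−3.57/2.192) = 0.1962 → 19.62%.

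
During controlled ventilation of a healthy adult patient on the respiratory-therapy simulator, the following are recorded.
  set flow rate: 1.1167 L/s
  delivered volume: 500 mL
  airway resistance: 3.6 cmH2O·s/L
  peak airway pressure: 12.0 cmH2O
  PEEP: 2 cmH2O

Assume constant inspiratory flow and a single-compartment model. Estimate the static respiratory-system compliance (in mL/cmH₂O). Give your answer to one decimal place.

Equation of motion (constant flow): PIP = Vt/C + R·V̇ + PEEP.
Vt/C = PIP − R·V̇ − PEEP = 12.0 − 3.6×1.1167 − 2 = 12.0 − 4.02 − 2 = 5.98 cmH2O.
C = Vt / 5.98 = 500 / 5.98 = 83.612 mL/cmH2O.

83.6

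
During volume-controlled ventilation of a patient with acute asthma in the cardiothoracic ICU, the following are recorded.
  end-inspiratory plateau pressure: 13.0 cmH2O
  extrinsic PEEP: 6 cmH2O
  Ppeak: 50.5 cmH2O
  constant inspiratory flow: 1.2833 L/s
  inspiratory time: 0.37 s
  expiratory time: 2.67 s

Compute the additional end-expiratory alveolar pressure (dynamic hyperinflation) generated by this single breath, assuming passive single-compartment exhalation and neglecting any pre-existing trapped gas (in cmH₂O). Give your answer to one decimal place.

Vt = flow × Ti = 1.2833 L/s × 0.37 s × 1000 mL/L = 474.82 mL.
R = (PIP − Pplat)/V̇ = (50.5 − 13.0) / 1.2833 = 37.5/1.2833 = 29.222 cmH2O·s/L.
C = Vt/(Pplat − PEEP) = 474.82 / (13.0 − 6) = 474.82/7.0 = 67.831 mL/cmH2O.
τ = R × C = 29.222 × 0.06783 L/cmH2O = 1.982 s.
Fraction remaining = e^(−Te/τ) = e^(−2.67/1.982) = 0.26; trapped volume = 474.82 × 0.26 = 123.45 mL.
Additional alveolar pressure from trapping ≈ V_trapped / C = 123.45 / 67.831 = 1.82 cmH2O.

1.8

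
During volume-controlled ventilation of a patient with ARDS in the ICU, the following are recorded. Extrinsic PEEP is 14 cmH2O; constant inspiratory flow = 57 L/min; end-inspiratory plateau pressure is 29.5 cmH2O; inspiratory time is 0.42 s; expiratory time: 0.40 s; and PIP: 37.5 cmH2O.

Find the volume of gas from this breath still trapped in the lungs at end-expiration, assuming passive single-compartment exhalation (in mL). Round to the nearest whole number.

63

Flow: 57 L/min ÷ 60 = 0.95 L/s.
Vt = flow × Ti = 0.95 L/s × 0.42 s × 1000 mL/L = 399.0 mL.
R = (PIP − Pplat)/V̇ = (37.5 − 29.5) / 0.95 = 8.0/0.95 = 8.421 cmH2O·s/L.
C = Vt/(Pplat − PEEP) = 399.0 / (29.5 − 14) = 399.0/15.5 = 25.742 mL/cmH2O.
τ = R × C = 8.421 × 0.02574 L/cmH2O = 0.2168 s.
Fraction remaining = e^(−Te/τ) = e^(−0.40/0.2168) = 0.158.
Trapped volume = 399.0 × 0.158 = 63.042 mL.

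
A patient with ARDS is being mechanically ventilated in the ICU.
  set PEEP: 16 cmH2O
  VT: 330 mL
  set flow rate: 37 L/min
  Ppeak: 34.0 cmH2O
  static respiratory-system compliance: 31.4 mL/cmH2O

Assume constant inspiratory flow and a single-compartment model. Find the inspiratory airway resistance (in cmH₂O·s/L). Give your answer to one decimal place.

Flow: 37 L/min ÷ 60 = 0.6167 L/s.
Equation of motion (constant flow): PIP = Vt/C + R·V̇ + PEEP.
R·V̇ = PIP − Vt/C − PEEP = 34.0 − 330/31.4 − 16 = 34.0 − 10.51 − 16 = 7.49 cmH2O.
R = 7.49 / 0.6167 = 12.145 cmH2O·s/L.

12.1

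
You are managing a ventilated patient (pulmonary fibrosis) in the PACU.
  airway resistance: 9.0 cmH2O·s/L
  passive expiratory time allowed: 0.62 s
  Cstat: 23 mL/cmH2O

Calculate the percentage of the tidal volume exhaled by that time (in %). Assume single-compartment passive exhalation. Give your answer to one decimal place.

95.0

τ = R × C = 9.0 × 23 mL/cmH2O = 9.0 × 0.023 L/cmH2O = 0.207 s.
Passive exhalation: V(t)/V₀ = e^(−t/τ) = e^(−0.62/0.207) = 0.05003.
Fraction exhaled = 1 − 0.05003 = 0.95 → 95.0%.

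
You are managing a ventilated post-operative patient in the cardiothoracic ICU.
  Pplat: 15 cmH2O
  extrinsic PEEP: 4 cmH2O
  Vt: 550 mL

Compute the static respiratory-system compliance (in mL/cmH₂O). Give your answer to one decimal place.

Cstat = Vt / (Pplat − PEEP) = 550 / (15 − 4) = 550 / 11.0 = 50.0 mL/cmH2O.

50.0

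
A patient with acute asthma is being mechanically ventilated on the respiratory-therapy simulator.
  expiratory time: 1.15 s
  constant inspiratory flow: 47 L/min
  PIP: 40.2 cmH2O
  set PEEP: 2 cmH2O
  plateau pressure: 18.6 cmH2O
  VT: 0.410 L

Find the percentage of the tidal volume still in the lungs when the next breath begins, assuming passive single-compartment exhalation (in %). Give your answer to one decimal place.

18.5

Flow: 47 L/min ÷ 60 = 0.7833 L/s.
R = (PIP − Pplat)/V̇ = (40.2 − 18.6) / 0.7833 = 21.6/0.7833 = 27.576 cmH2O·s/L.
C = Vt/(Pplat − PEEP) = 410.0 / (18.6 − 2) = 410.0/16.6 = 24.699 mL/cmH2O.
τ = R × C = 27.576 × 0.0247 L/cmH2O = 0.6811 s.
Fraction remaining at end-expiration = e^(−Te/τ) = e^(−1.15/0.6811) = 0.1848 → 18.48%.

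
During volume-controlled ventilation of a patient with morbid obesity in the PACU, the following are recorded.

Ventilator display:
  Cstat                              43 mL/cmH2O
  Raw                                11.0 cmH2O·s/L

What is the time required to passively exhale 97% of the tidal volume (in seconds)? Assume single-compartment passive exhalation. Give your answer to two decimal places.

1.66

τ = R × C = 11.0 × 43 mL/cmH2O = 11.0 × 0.043 L/cmH2O = 0.473 s.
Exhaled fraction f = 1 − e^(−t/τ) → t = −τ·ln(1 − f) = −0.473·ln(0.03) = 1.659 s.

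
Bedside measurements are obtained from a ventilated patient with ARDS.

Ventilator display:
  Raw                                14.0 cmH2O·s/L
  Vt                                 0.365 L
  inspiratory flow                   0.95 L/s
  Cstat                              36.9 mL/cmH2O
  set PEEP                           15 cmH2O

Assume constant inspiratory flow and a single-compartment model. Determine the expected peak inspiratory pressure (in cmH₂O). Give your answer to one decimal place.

38.2

Equation of motion (constant flow): PIP = Vt/C + R·V̇ + PEEP.
PIP = 365/36.9 + 14.0×0.95 + 15 = 9.892 + 13.3 + 15 = 38.192 cmH2O.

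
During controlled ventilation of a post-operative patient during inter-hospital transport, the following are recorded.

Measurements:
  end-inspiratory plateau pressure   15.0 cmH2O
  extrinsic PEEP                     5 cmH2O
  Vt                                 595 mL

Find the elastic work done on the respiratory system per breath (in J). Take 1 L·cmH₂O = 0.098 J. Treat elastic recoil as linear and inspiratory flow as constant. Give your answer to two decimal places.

Elastic work ≈ ½ × (Pplat − PEEP) × Vt = 0.5 × (15.0 − 5) × 0.595 L = 0.5 × 10.0 × 0.595 = 2.975 L·cmH2O.
× 0.098 J/(L·cmH2O) → 0.2916 J.

0.29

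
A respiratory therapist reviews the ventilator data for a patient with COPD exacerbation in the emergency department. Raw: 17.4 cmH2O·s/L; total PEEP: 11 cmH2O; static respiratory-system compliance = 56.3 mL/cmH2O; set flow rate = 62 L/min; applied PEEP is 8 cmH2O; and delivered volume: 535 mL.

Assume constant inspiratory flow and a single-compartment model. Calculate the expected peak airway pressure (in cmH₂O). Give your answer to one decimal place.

Flow: 62 L/min ÷ 60 = 1.0333 L/s.
Total PEEP = 11 cmH2O (set 8 + intrinsic 3); this is the baseline alveolar pressure.
Equation of motion (constant flow): PIP = Vt/C + R·V̇ + PEEP.
PIP = 535/56.3 + 17.4×1.0333 + 11 = 9.503 + 17.979 + 11 = 38.482 cmH2O.

38.5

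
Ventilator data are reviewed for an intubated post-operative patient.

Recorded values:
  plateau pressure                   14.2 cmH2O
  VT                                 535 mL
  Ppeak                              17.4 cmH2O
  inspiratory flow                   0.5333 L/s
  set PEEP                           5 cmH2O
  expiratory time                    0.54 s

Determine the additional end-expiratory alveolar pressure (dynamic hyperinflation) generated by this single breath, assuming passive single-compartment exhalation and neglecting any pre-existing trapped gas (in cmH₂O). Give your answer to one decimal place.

2.0

R = (PIP − Pplat)/V̇ = (17.4 − 14.2) / 0.5333 = 3.2/0.5333 = 6.0 cmH2O·s/L.
C = Vt/(Pplat − PEEP) = 535.0 / (14.2 − 5) = 535.0/9.2 = 58.152 mL/cmH2O.
τ = R × C = 6.0 × 0.05815 L/cmH2O = 0.3489 s.
Fraction remaining = e^(−Te/τ) = e^(−0.54/0.3489) = 0.2127; trapped volume = 535.0 × 0.2127 = 113.79 mL.
Additional alveolar pressure from trapping ≈ V_trapped / C = 113.79 / 58.152 = 1.957 cmH2O.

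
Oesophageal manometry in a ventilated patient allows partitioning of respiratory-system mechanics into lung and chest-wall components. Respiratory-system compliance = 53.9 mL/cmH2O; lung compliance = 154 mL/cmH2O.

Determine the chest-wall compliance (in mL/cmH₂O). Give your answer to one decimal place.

82.9

1/Ccw = 1/Crs − 1/CL.
1/Ccw = 1/53.9 − 1/154 = 0.01206.
Ccw = 82.919 mL/cmH2O.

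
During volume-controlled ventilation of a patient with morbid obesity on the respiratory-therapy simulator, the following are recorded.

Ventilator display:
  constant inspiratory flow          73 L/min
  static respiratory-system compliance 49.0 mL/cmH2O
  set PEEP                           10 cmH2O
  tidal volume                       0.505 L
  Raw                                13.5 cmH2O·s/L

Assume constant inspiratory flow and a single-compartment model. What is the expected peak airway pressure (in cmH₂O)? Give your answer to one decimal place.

Flow: 73 L/min ÷ 60 = 1.2167 L/s.
Equation of motion (constant flow): PIP = Vt/C + R·V̇ + PEEP.
PIP = 505/49.0 + 13.5×1.2167 + 10 = 10.306 + 16.425 + 10 = 36.731 cmH2O.

36.7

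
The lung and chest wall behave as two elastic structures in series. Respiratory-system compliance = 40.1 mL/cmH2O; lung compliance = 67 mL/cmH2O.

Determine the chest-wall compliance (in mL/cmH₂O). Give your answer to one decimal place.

99.9

1/Ccw = 1/Crs − 1/CL.
1/Ccw = 1/40.1 − 1/67 = 0.01001.
Ccw = 99.9 mL/cmH2O.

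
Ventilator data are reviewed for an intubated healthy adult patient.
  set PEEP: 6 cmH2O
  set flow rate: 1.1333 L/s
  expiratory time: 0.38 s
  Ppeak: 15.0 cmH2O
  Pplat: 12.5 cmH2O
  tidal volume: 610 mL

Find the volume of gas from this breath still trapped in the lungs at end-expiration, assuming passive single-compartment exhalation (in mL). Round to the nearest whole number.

R = (PIP − Pplat)/V̇ = (15.0 − 12.5) / 1.1333 = 2.5/1.1333 = 2.206 cmH2O·s/L.
C = Vt/(Pplat − PEEP) = 610.0 / (12.5 − 6) = 610.0/6.5 = 93.846 mL/cmH2O.
τ = R × C = 2.206 × 0.09385 L/cmH2O = 0.207 s.
Fraction remaining = e^(−Te/τ) = e^(−0.38/0.207) = 0.1595.
Trapped volume = 610.0 × 0.1595 = 97.295 mL.

97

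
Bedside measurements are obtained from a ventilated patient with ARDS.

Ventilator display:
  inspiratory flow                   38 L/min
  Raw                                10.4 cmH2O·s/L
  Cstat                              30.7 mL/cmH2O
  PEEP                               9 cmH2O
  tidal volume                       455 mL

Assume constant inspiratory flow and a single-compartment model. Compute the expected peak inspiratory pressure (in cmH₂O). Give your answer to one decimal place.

30.4

Flow: 38 L/min ÷ 60 = 0.6333 L/s.
Equation of motion (constant flow): PIP = Vt/C + R·V̇ + PEEP.
PIP = 455/30.7 + 10.4×0.6333 + 9 = 14.821 + 6.586 + 9 = 30.407 cmH2O.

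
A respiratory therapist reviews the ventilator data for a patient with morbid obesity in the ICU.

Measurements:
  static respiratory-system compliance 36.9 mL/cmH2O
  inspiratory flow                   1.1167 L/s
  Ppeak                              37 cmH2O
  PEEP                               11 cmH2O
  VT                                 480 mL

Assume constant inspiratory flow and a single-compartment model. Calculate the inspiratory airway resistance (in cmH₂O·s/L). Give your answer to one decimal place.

Equation of motion (constant flow): PIP = Vt/C + R·V̇ + PEEP.
R·V̇ = PIP − Vt/C − PEEP = 37 − 480/36.9 − 11 = 37 − 13.008 − 11 = 12.992 cmH2O.
R = 12.992 / 1.1167 = 11.634 cmH2O·s/L.

11.6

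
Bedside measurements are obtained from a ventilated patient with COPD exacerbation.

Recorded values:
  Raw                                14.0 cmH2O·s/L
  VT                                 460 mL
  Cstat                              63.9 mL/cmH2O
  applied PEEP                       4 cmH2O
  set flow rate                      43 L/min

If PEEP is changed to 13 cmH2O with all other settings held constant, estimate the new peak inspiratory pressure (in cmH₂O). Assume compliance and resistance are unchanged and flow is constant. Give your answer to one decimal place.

30.2

Flow: 43 L/min ÷ 60 = 0.7167 L/s.
PIP = Vt/C + R·V̇ + PEEP (constant-flow equation of motion).
Only the baseline term changes: ΔPIP = ΔPEEP = 13 − 4 = 9.0 cmH2O.
Original PIP = 460/63.9 + 14.0×0.7167 + 4 = 21.233 cmH2O; new PIP = 21.233 + (9.0) = 30.233 cmH2O.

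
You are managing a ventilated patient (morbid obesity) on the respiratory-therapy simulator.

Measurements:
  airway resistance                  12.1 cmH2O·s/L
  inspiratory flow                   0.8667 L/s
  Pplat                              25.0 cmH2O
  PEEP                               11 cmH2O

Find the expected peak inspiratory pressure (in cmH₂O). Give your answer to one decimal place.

35.5

PIP = Pplat + Raw × flow = 25.0 + 12.1 × 0.8667 = 25.0 + 10.487 = 35.487 cmH2O.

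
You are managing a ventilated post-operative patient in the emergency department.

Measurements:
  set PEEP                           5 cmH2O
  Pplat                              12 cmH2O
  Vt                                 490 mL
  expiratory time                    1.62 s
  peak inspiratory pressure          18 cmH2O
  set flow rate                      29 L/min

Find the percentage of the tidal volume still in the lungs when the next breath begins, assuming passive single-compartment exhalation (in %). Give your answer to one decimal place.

Flow: 29 L/min ÷ 60 = 0.4833 L/s.
R = (PIP − Pplat)/V̇ = (18 − 12) / 0.4833 = 6.0/0.4833 = 12.415 cmH2O·s/L.
C = Vt/(Pplat − PEEP) = 490.0 / (12 − 5) = 490.0/7.0 = 70.0 mL/cmH2O.
τ = R × C = 12.415 × 0.07 L/cmH2O = 0.8691 s.
Fraction remaining at end-expiration = e^(−Te/τ) = e^(−1.62/0.8691) = 0.1551 → 15.51%.

15.5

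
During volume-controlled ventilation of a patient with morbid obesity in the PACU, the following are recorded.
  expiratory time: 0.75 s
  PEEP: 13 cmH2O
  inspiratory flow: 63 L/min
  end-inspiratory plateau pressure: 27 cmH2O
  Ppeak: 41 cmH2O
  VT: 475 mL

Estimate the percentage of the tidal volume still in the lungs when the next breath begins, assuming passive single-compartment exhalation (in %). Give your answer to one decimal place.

Flow: 63 L/min ÷ 60 = 1.05 L/s.
R = (PIP − Pplat)/V̇ = (41 − 27) / 1.05 = 14.0/1.05 = 13.333 cmH2O·s/L.
C = Vt/(Pplat − PEEP) = 475.0 / (27 − 13) = 475.0/14.0 = 33.929 mL/cmH2O.
τ = R × C = 13.333 × 0.03393 L/cmH2O = 0.4524 s.
Fraction remaining at end-expiration = e^(−Te/τ) = e^(−0.75/0.4524) = 0.1906 → 19.06%.

19.1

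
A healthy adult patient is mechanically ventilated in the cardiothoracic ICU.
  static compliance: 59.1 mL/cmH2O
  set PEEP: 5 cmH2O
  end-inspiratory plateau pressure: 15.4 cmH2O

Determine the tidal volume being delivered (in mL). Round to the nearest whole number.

615

Vt = Cstat × (Pplat − PEEP) = 59.1 × (15.4 − 5) = 59.1 × 10.4 = 614.64 mL.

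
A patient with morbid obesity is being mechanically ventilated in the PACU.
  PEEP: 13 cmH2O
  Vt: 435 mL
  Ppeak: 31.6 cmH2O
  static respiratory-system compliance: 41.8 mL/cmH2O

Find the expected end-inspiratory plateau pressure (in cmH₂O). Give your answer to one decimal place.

23.4

Pplat = PEEP + Vt / Cstat = 13 + 435 / 41.8 = 13 + 10.407 = 23.407 cmH2O.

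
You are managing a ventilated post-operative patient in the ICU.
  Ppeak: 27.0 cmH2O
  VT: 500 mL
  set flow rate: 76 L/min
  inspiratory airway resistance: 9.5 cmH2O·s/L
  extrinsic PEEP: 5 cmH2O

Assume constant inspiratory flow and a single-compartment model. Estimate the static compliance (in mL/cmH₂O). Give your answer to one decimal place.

Flow: 76 L/min ÷ 60 = 1.2667 L/s.
Equation of motion (constant flow): PIP = Vt/C + R·V̇ + PEEP.
Vt/C = PIP − R·V̇ − PEEP = 27.0 − 9.5×1.2667 − 5 = 27.0 − 12.034 − 5 = 9.966 cmH2O.
C = Vt / 9.966 = 500 / 9.966 = 50.171 mL/cmH2O.

50.2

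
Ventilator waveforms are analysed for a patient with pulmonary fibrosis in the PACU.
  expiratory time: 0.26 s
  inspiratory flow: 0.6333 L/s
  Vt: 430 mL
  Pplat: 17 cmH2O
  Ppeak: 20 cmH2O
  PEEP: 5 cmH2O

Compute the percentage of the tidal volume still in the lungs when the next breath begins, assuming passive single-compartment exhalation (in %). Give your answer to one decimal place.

R = (PIP − Pplat)/V̇ = (20 − 17) / 0.6333 = 3.0/0.6333 = 4.737 cmH2O·s/L.
C = Vt/(Pplat − PEEP) = 430.0 / (17 − 5) = 430.0/12.0 = 35.833 mL/cmH2O.
τ = R × C = 4.737 × 0.03583 L/cmH2O = 0.1697 s.
Fraction remaining at end-expiration = e^(−Te/τ) = e^(−0.26/0.1697) = 0.2161 → 21.61%.

21.6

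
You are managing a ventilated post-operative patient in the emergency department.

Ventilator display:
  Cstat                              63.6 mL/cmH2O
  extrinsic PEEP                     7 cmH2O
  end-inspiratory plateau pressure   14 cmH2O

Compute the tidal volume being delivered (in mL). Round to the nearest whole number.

445

Vt = Cstat × (Pplat − PEEP) = 63.6 × (14 − 7) = 63.6 × 7.0 = 445.2 mL.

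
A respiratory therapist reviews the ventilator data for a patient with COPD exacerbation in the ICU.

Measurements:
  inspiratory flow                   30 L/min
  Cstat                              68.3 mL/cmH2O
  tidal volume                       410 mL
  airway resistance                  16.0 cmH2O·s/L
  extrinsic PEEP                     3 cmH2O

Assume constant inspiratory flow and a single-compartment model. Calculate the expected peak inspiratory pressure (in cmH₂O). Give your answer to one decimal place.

Flow: 30 L/min ÷ 60 = 0.5 L/s.
Equation of motion (constant flow): PIP = Vt/C + R·V̇ + PEEP.
PIP = 410/68.3 + 16.0×0.5 + 3 = 6.003 + 8.0 + 3 = 17.003 cmH2O.

17.0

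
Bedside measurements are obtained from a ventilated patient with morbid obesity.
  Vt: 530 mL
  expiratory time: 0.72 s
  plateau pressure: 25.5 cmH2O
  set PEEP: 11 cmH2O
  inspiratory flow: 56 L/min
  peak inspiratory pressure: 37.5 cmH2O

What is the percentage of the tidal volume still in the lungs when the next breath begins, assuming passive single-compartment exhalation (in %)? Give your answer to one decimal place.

Flow: 56 L/min ÷ 60 = 0.9333 L/s.
R = (PIP − Pplat)/V̇ = (37.5 − 25.5) / 0.9333 = 12.0/0.9333 = 12.858 cmH2O·s/L.
C = Vt/(Pplat − PEEP) = 530.0 / (25.5 − 11) = 530.0/14.5 = 36.552 mL/cmH2O.
τ = R × C = 12.858 × 0.03655 L/cmH2O = 0.47 s.
Fraction remaining at end-expiration = e^(−Te/τ) = e^(−0.72/0.47) = 0.2161 → 21.61%.

21.6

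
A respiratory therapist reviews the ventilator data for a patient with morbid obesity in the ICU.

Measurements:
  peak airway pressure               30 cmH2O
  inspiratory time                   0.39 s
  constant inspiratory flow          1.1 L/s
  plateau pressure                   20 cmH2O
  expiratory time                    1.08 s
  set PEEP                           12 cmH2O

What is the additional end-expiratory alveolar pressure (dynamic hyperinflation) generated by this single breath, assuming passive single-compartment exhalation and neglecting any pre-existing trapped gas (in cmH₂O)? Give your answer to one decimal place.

Vt = flow × Ti = 1.1 L/s × 0.39 s × 1000 mL/L = 429.0 mL.
R = (PIP − Pplat)/V̇ = (30 − 20) / 1.1 = 10.0/1.1 = 9.091 cmH2O·s/L.
C = Vt/(Pplat − PEEP) = 429.0 / (20 − 12) = 429.0/8.0 = 53.625 mL/cmH2O.
τ = R × C = 9.091 × 0.05363 L/cmH2O = 0.4876 s.
Fraction remaining = e^(−Te/τ) = e^(−1.08/0.4876) = 0.1092; trapped volume = 429.0 × 0.1092 = 46.847 mL.
Additional alveolar pressure from trapping ≈ V_trapped / C = 46.847 / 53.625 = 0.8736 cmH2O.

0.9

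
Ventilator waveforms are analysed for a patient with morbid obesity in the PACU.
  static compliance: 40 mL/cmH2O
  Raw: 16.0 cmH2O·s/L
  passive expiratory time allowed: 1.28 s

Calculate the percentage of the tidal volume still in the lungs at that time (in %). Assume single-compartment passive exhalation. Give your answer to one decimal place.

τ = R × C = 16.0 × 40 mL/cmH2O = 16.0 × 0.040 L/cmH2O = 0.64 s.
Passive exhalation: V(t)/V₀ = e^(−t/τ) = e^(−1.28/0.64) = 0.1353.
Fraction remaining = 0.1353 → 13.53%.

13.5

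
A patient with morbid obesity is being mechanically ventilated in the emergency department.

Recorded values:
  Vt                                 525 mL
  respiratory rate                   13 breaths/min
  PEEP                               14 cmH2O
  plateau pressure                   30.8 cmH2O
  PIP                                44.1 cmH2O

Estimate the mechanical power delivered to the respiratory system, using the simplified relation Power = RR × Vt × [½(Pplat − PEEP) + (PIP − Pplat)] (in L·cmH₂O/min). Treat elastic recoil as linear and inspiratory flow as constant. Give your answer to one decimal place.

148.1

Per-breath work = Vt × [½(Pplat−PEEP) + (PIP−Pplat)] = 0.525 × [0.5×16.8 + 13.3] = 0.525 × 21.7 = 11.393 L·cmH2O.
Power = 13 × 11.393 = 148.11 L·cmH2O/min.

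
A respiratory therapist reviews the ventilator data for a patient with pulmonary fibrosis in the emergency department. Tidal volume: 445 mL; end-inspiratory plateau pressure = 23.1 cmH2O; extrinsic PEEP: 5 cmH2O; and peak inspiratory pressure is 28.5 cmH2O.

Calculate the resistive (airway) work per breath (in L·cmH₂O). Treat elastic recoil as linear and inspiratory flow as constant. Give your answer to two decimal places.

2.40

With constant inspiratory flow the resistive pressure is constant at PIP − Pplat = 28.5 − 23.1 = 5.4 cmH2O, so resistive work = 5.4 × 0.445 = 2.403 L·cmH2O.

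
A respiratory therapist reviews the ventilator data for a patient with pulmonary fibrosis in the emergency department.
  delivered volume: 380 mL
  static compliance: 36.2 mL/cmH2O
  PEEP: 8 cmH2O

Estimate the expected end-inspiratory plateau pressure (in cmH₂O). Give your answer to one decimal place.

18.5

Pplat = PEEP + Vt / Cstat = 8 + 380 / 36.2 = 8 + 10.497 = 18.497 cmH2O.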